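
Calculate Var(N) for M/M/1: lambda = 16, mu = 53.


rho = 16/53; Var(N) = rho/(1-rho)^2 = 0.62

0.62


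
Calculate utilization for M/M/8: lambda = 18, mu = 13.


rho = lambda/(c*mu) = 18/(8*13) = 0.1731

0.1731


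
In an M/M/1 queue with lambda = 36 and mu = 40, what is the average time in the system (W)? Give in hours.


W = 1/(mu - lambda) = 1/(40 - 36) = 0.25 hours

0.25 hours


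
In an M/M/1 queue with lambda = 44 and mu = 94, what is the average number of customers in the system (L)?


rho = 44/94; L = rho/(1-rho) = 0.88

0.88


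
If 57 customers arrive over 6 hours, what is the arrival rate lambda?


lambda = total arrivals / time = 57 / 6 = 9.5 per hour

9.5 per hour


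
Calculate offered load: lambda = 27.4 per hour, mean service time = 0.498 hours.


Offered load a = lambda * E[S] = 27.4 * 0.498 = 13.65 Erlangs

13.65 Erlangs


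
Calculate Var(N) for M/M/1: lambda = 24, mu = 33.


rho = 24/33; Var(N) = rho/(1-rho)^2 = 9.78

9.78


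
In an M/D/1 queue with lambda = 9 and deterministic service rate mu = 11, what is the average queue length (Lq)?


M/D/1: Lq = rho^2 / (2*(1-rho)) where rho = 9/11; Lq = 1.84

1.84


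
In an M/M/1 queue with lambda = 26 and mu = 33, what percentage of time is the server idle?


Idle fraction = (1 - rho) * 100 = (1 - 26/33) * 100 = 21.2%

21.2%


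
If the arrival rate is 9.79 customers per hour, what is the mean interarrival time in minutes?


Mean interarrival time = 60/lambda = 60/9.79 = 6.13 minutes

6.13 minutes


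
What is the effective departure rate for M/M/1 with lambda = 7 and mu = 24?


For a stable queue (lambda < mu), throughput = lambda = 7 per hour

7 per hour


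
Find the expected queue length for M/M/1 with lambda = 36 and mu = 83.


rho = 36/83; Lq = rho^2/(1-rho) = 0.33

0.33


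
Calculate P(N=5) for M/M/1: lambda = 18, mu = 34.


rho = 18/34; P(n) = (1-rho)*rho^n = (1-18/34)*(18/34)^5 = 0.0196

0.0196


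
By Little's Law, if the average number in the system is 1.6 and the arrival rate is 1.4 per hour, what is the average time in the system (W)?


W = L / lambda = 1.6 / 1.4 = 1.1429 hours

1.1429 hours


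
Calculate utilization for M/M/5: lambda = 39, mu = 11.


rho = lambda/(c*mu) = 39/(5*11) = 0.7091

0.7091


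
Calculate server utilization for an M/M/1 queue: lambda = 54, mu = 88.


rho = lambda/mu = 54/88 = 0.6136

0.6136


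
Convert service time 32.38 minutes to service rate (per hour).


mu = 60 / avg_service_time = 60 / 32.38 = 1.85 per hour

1.85 per hour


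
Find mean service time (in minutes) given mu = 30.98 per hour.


Mean service time = 60/mu = 60/30.98 = 1.94 minutes

1.94 minutes


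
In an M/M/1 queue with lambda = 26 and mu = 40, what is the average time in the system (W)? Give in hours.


W = 1/(mu - lambda) = 1/(40 - 26) = 0.0714 hours

0.0714 hours


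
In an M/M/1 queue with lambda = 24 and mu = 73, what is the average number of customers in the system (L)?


rho = 24/73; L = rho/(1-rho) = 0.49

0.49


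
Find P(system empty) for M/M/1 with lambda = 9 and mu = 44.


P0 = 1 - rho = 1 - 9/44 = 0.7955

0.7955


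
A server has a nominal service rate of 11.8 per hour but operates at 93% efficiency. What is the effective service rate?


Effective rate = mu * efficiency = 11.8 * 0.93 = 10.97 per hour

10.97 per hour


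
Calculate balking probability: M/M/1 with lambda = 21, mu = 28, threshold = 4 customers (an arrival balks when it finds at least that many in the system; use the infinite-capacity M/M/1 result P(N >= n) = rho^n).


P(N >= 4) = rho^4 = (21/28)^4 = 0.3164

0.3164


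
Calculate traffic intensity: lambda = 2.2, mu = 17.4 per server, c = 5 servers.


rho = lambda / (c * mu) = 2.2 / (5 * 17.4) = 0.0253

0.0253


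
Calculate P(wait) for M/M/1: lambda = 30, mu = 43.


P(wait) = rho = lambda/mu = 30/43 = 0.6977

0.6977


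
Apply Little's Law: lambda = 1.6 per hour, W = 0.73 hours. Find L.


L = lambda * W = 1.6 * 0.73 = 1.17

1.17


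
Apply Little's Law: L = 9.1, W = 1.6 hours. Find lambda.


lambda = L / W = 9.1 / 1.6 = 5.69 per hour

5.69 per hour


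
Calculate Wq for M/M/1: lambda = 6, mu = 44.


rho = 6/44; Wq = rho/(mu - lambda) = 0.0036 hours

0.0036 hours


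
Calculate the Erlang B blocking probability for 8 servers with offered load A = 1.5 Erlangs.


B(N,A) = (A^N/N!) / sum(A^k/k!, k=0..N) with N=8, A=1.5 = 0.0001

0.0001


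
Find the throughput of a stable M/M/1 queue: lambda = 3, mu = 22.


For a stable queue (lambda < mu), throughput = lambda = 3 per hour

3 per hour


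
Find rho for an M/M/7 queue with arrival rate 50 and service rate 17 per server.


rho = lambda/(c*mu) = 50/(7*17) = 0.4202

0.4202


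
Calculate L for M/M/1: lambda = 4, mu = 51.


rho = 4/51; L = rho/(1-rho) = 0.09

0.09


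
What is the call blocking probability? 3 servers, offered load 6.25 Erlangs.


B(N,A) = (A^N/N!) / sum(A^k/k!, k=0..N) with N=3, A=6.25 = 0.6031

0.6031


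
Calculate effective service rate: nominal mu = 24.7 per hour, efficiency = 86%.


Effective rate = mu * efficiency = 24.7 * 0.86 = 21.24 per hour

21.24 per hour


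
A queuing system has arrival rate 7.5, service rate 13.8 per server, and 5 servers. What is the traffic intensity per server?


rho = lambda / (c * mu) = 7.5 / (5 * 13.8) = 0.1087

0.1087


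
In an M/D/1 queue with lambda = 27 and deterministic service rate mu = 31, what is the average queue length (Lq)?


M/D/1: Lq = rho^2 / (2*(1-rho)) where rho = 27/31; Lq = 2.94

2.94


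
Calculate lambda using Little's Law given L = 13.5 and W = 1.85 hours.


lambda = L / W = 13.5 / 1.85 = 7.3 per hour

7.3 per hour


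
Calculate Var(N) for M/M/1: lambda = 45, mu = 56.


rho = 45/56; Var(N) = rho/(1-rho)^2 = 20.83

20.83


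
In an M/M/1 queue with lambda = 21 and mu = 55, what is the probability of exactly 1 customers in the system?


rho = 21/55; P(n) = (1-rho)*rho^n = (1-21/55)*(21/55)^1 = 0.236

0.236


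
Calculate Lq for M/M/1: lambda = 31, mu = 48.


rho = 31/48; Lq = rho^2/(1-rho) = 1.18

1.18


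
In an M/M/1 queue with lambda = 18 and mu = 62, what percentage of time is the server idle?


Idle fraction = (1 - rho) * 100 = (1 - 18/62) * 100 = 71.0%

71.0%


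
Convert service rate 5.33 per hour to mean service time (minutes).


Mean service time = 60/mu = 60/5.33 = 11.26 minutes

11.26 minutes


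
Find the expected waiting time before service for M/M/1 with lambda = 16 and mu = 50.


rho = 16/50; Wq = rho/(mu - lambda) = 0.0094 hours

0.0094 hours


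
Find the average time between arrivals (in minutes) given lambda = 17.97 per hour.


Mean interarrival time = 60/lambda = 60/17.97 = 3.34 minutes

3.34 minutes


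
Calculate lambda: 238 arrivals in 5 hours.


lambda = total arrivals / time = 238 / 5 = 47.6 per hour

47.6 per hour


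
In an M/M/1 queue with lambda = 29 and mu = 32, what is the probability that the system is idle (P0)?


P0 = 1 - rho = 1 - 29/32 = 0.0938

0.0938


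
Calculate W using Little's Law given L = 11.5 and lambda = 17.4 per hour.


W = L / lambda = 11.5 / 17.4 = 0.6609 hours

0.6609 hours


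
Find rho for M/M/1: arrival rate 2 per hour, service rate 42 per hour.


rho = lambda/mu = 2/42 = 0.0476

0.0476


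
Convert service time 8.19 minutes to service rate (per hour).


mu = 60 / avg_service_time = 60 / 8.19 = 7.33 per hour

7.33 per hour


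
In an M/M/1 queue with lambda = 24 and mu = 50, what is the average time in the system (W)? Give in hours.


W = 1/(mu - lambda) = 1/(50 - 24) = 0.0385 hours

0.0385 hours


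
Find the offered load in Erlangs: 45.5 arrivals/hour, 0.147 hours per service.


Offered load a = lambda * E[S] = 45.5 * 0.147 = 6.69 Erlangs

6.69 Erlangs


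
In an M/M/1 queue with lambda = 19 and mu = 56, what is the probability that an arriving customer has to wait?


P(wait) = rho = lambda/mu = 19/56 = 0.3393

0.3393


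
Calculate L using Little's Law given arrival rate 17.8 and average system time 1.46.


L = lambda * W = 17.8 * 1.46 = 25.99

25.99


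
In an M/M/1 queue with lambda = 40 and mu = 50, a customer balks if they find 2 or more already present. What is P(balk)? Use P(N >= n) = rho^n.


P(N >= 2) = rho^2 = (40/50)^2 = 0.64

0.64


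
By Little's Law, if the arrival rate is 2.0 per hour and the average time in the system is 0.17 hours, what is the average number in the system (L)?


L = lambda * W = 2.0 * 0.17 = 0.34

0.34


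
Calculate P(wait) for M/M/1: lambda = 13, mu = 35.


P(wait) = rho = lambda/mu = 13/35 = 0.3714

0.3714


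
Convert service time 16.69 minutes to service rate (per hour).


mu = 60 / avg_service_time = 60 / 16.69 = 3.59 per hour

3.59 per hour


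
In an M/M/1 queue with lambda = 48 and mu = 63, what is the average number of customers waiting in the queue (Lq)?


rho = 48/63; Lq = rho^2/(1-rho) = 2.44

2.44


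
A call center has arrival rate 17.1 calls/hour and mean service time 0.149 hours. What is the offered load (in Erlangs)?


Offered load a = lambda * E[S] = 17.1 * 0.149 = 2.55 Erlangs

2.55 Erlangs


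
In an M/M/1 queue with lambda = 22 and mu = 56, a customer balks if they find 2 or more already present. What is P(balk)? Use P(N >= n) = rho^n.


P(N >= 2) = rho^2 = (22/56)^2 = 0.1543

0.1543


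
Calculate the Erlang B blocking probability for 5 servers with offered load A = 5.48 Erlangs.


B(N,A) = (A^N/N!) / sum(A^k/k!, k=0..N) with N=5, A=5.48 = 0.3225

0.3225


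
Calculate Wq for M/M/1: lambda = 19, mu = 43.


rho = 19/43; Wq = rho/(mu - lambda) = 0.0184 hours

0.0184 hours


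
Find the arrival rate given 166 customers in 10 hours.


lambda = total arrivals / time = 166 / 10 = 16.6 per hour

16.6 per hour


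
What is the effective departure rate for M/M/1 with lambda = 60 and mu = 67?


For a stable queue (lambda < mu), throughput = lambda = 60 per hour

60 per hour


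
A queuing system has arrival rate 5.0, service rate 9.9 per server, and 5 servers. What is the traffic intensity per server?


rho = lambda / (c * mu) = 5.0 / (5 * 9.9) = 0.101

0.101


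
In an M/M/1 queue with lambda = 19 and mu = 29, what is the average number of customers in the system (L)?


rho = 19/29; L = rho/(1-rho) = 1.9

1.9


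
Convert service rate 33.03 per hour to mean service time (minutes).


Mean service time = 60/mu = 60/33.03 = 1.82 minutes

1.82 minutes


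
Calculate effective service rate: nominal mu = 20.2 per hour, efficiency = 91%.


Effective rate = mu * efficiency = 20.2 * 0.91 = 18.38 per hour

18.38 per hour


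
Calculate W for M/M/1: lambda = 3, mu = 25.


W = 1/(mu - lambda) = 1/(25 - 3) = 0.0455 hours

0.0455 hours


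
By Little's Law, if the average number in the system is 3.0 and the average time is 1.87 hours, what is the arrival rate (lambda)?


lambda = L / W = 3.0 / 1.87 = 1.6 per hour

1.6 per hour


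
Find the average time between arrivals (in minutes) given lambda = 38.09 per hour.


Mean interarrival time = 60/lambda = 60/38.09 = 1.58 minutes

1.58 minutes


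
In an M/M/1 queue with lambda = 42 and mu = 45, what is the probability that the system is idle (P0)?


P0 = 1 - rho = 1 - 42/45 = 0.0667

0.0667


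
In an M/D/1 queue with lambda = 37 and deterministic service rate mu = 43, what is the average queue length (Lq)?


M/D/1: Lq = rho^2 / (2*(1-rho)) where rho = 37/43; Lq = 2.65

2.65


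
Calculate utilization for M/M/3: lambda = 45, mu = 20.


rho = lambda/(c*mu) = 45/(3*20) = 0.75

0.75


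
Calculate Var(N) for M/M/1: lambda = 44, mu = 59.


rho = 44/59; Var(N) = rho/(1-rho)^2 = 11.54

11.54


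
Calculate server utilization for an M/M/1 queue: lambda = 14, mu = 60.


rho = lambda/mu = 14/60 = 0.2333

0.2333


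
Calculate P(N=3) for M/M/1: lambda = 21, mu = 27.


rho = 21/27; P(n) = (1-rho)*rho^n = (1-21/27)*(21/27)^3 = 0.1046

0.1046


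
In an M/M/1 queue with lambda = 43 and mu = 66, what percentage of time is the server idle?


Idle fraction = (1 - rho) * 100 = (1 - 43/66) * 100 = 34.8%

34.8%


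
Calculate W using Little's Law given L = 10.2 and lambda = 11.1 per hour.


W = L / lambda = 10.2 / 11.1 = 0.9189 hours

0.9189 hours


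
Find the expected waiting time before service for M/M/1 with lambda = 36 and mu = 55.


rho = 36/55; Wq = rho/(mu - lambda) = 0.0344 hours

0.0344 hours


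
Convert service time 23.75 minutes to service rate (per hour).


mu = 60 / avg_service_time = 60 / 23.75 = 2.53 per hour

2.53 per hour


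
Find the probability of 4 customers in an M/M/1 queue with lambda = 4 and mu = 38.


rho = 4/38; P(n) = (1-rho)*rho^n = (1-4/38)*(4/38)^4 = 0.0001

0.0001


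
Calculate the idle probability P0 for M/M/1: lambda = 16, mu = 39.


P0 = 1 - rho = 1 - 16/39 = 0.5897

0.5897


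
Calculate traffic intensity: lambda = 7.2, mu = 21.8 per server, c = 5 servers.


rho = lambda / (c * mu) = 7.2 / (5 * 21.8) = 0.0661

0.0661


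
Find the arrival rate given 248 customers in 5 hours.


lambda = total arrivals / time = 248 / 5 = 49.6 per hour

49.6 per hour


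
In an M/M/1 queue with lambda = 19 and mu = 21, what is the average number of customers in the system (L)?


rho = 19/21; L = rho/(1-rho) = 9.5

9.5


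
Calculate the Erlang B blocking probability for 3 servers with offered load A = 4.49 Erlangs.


B(N,A) = (A^N/N!) / sum(A^k/k!, k=0..N) with N=3, A=4.49 = 0.4921

0.4921


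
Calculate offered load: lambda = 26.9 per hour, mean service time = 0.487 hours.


Offered load a = lambda * E[S] = 26.9 * 0.487 = 13.1 Erlangs

13.1 Erlangs


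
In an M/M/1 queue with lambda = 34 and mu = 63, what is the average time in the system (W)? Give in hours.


W = 1/(mu - lambda) = 1/(63 - 34) = 0.0345 hours

0.0345 hours


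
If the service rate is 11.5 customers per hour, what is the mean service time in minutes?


Mean service time = 60/mu = 60/11.5 = 5.22 minutes

5.22 minutes


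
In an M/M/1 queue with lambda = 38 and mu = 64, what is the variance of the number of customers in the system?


rho = 38/64; Var(N) = rho/(1-rho)^2 = 3.6

3.6


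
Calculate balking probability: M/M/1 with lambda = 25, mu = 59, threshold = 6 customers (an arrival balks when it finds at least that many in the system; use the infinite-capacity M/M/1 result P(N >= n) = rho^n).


P(N >= 6) = rho^6 = (25/59)^6 = 0.0058

0.0058


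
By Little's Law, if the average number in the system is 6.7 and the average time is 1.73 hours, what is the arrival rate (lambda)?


lambda = L / W = 6.7 / 1.73 = 3.87 per hour

3.87 per hour


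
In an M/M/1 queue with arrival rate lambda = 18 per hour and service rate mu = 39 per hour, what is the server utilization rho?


rho = lambda/mu = 18/39 = 0.4615

0.4615


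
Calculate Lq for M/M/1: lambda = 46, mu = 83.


rho = 46/83; Lq = rho^2/(1-rho) = 0.69

0.69


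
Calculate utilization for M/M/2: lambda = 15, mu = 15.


rho = lambda/(c*mu) = 15/(2*15) = 0.5

0.5


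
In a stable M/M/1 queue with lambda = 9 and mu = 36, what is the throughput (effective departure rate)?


For a stable queue (lambda < mu), throughput = lambda = 9 per hour

9 per hour


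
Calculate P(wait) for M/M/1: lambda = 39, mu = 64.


P(wait) = rho = lambda/mu = 39/64 = 0.6094

0.6094


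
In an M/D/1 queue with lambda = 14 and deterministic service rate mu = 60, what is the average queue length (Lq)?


M/D/1: Lq = rho^2 / (2*(1-rho)) where rho = 14/60; Lq = 0.04

0.04


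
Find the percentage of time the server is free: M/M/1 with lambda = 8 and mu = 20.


Idle fraction = (1 - rho) * 100 = (1 - 8/20) * 100 = 60.0%

60.0%


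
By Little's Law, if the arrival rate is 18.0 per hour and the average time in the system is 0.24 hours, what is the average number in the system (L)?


L = lambda * W = 18.0 * 0.24 = 4.32

4.32


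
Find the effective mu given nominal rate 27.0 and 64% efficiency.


Effective rate = mu * efficiency = 27.0 * 0.64 = 17.28 per hour

17.28 per hour


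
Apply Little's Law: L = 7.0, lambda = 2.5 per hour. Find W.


W = L / lambda = 7.0 / 2.5 = 2.8 hours

2.8 hours


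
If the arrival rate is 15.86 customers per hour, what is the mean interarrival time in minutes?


Mean interarrival time = 60/lambda = 60/15.86 = 3.78 minutes

3.78 minutes


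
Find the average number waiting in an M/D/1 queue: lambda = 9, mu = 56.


M/D/1: Lq = rho^2 / (2*(1-rho)) where rho = 9/56; Lq = 0.02

0.02


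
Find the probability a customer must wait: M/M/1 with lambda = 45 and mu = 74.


P(wait) = rho = lambda/mu = 45/74 = 0.6081

0.6081


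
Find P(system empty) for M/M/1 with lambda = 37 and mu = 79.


P0 = 1 - rho = 1 - 37/79 = 0.5316

0.5316


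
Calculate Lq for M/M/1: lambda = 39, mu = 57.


rho = 39/57; Lq = rho^2/(1-rho) = 1.48

1.48


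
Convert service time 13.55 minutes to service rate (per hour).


mu = 60 / avg_service_time = 60 / 13.55 = 4.43 per hour

4.43 per hour


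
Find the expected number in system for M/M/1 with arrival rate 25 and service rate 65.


rho = 25/65; L = rho/(1-rho) = 0.63

0.63


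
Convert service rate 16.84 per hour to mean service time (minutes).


Mean service time = 60/mu = 60/16.84 = 3.56 minutes

3.56 minutes


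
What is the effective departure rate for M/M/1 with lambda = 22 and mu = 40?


For a stable queue (lambda < mu), throughput = lambda = 22 per hour

22 per hour


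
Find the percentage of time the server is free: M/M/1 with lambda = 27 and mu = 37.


Idle fraction = (1 - rho) * 100 = (1 - 27/37) * 100 = 27.0%

27.0%


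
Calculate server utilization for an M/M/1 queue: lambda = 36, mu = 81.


rho = lambda/mu = 36/81 = 0.4444

0.4444


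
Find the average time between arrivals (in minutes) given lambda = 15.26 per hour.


Mean interarrival time = 60/lambda = 60/15.26 = 3.93 minutes

3.93 minutes


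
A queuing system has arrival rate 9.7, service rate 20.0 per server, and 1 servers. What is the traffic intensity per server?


rho = lambda / (c * mu) = 9.7 / (1 * 20.0) = 0.485

0.485


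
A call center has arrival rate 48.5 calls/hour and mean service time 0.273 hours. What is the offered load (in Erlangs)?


Offered load a = lambda * E[S] = 48.5 * 0.273 = 13.24 Erlangs

13.24 Erlangs


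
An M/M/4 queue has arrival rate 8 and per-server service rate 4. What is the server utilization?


rho = lambda/(c*mu) = 8/(4*4) = 0.5

0.5


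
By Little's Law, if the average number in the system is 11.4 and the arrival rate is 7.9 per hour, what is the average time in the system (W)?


W = L / lambda = 11.4 / 7.9 = 1.443 hours

1.443 hours


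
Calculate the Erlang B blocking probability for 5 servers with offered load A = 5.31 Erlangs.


B(N,A) = (A^N/N!) / sum(A^k/k!, k=0..N) with N=5, A=5.31 = 0.3095

0.3095


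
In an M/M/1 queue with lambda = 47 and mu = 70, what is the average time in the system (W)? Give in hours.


W = 1/(mu - lambda) = 1/(70 - 47) = 0.0435 hours

0.0435 hours


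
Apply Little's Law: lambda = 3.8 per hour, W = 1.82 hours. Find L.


L = lambda * W = 3.8 * 1.82 = 6.92

6.92


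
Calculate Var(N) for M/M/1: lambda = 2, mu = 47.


rho = 2/47; Var(N) = rho/(1-rho)^2 = 0.05

0.05


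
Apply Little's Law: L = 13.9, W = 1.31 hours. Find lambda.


lambda = L / W = 13.9 / 1.31 = 10.61 per hour

10.61 per hour


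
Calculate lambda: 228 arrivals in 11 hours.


lambda = total arrivals / time = 228 / 11 = 20.73 per hour

20.73 per hour


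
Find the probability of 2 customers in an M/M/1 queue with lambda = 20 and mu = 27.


rho = 20/27; P(n) = (1-rho)*rho^n = (1-20/27)*(20/27)^2 = 0.1423

0.1423


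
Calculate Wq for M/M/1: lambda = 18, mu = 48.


rho = 18/48; Wq = rho/(mu - lambda) = 0.0125 hours

0.0125 hours


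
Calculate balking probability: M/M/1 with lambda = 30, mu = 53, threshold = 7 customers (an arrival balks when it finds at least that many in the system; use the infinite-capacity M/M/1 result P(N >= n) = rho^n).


P(N >= 7) = rho^7 = (30/53)^7 = 0.0186

0.0186


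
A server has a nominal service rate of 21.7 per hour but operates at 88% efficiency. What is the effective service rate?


Effective rate = mu * efficiency = 21.7 * 0.88 = 19.1 per hour

19.1 per hour


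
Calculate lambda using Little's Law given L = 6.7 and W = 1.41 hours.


lambda = L / W = 6.7 / 1.41 = 4.75 per hour

4.75 per hour


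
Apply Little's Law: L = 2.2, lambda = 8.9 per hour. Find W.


W = L / lambda = 2.2 / 8.9 = 0.2472 hours

0.2472 hours


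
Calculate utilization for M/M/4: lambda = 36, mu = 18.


rho = lambda/(c*mu) = 36/(4*18) = 0.5

0.5


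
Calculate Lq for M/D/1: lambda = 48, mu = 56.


M/D/1: Lq = rho^2 / (2*(1-rho)) where rho = 48/56; Lq = 2.57

2.57


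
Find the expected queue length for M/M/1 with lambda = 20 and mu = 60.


rho = 20/60; Lq = rho^2/(1-rho) = 0.17

0.17


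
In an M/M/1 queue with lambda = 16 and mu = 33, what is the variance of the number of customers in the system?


rho = 16/33; Var(N) = rho/(1-rho)^2 = 1.83

1.83


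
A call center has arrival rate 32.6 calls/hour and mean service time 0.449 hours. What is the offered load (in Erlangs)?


Offered load a = lambda * E[S] = 32.6 * 0.449 = 14.64 Erlangs

14.64 Erlangs


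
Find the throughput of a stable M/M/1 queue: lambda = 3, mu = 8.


For a stable queue (lambda < mu), throughput = lambda = 3 per hour

3 per hour


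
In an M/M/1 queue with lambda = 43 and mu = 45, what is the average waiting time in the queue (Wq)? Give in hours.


rho = 43/45; Wq = rho/(mu - lambda) = 0.4778 hours

0.4778 hours


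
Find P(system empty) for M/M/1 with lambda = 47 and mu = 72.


P0 = 1 - rho = 1 - 47/72 = 0.3472

0.3472


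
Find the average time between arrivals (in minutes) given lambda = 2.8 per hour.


Mean interarrival time = 60/lambda = 60/2.8 = 21.43 minutes

21.43 minutes


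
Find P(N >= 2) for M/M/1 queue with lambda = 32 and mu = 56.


P(N >= 2) = rho^2 = (32/56)^2 = 0.3265

0.3265


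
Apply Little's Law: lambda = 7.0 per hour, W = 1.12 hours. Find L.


L = lambda * W = 7.0 * 1.12 = 7.84

7.84


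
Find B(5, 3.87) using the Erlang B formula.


B(N,A) = (A^N/N!) / sum(A^k/k!, k=0..N) with N=5, A=3.87 = 0.1874

0.1874


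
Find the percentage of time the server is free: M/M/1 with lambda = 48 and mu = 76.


Idle fraction = (1 - rho) * 100 = (1 - 48/76) * 100 = 36.8%

36.8%


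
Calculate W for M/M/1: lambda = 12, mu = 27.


W = 1/(mu - lambda) = 1/(27 - 12) = 0.0667 hours

0.0667 hours


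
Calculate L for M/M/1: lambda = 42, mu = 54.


rho = 42/54; L = rho/(1-rho) = 3.5

3.5


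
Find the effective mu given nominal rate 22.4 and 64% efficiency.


Effective rate = mu * efficiency = 22.4 * 0.64 = 14.34 per hour

14.34 per hour


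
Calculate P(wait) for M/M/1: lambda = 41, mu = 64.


P(wait) = rho = lambda/mu = 41/64 = 0.6406

0.6406


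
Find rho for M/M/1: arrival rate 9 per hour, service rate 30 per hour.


rho = lambda/mu = 9/30 = 0.3

0.3


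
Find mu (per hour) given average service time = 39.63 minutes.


mu = 60 / avg_service_time = 60 / 39.63 = 1.51 per hour

1.51 per hour


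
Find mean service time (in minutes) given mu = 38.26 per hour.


Mean service time = 60/mu = 60/38.26 = 1.57 minutes

1.57 minutes


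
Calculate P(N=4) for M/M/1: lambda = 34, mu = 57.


rho = 34/57; P(n) = (1-rho)*rho^n = (1-34/57)*(34/57)^4 = 0.0511

0.0511


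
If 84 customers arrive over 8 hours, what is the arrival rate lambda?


lambda = total arrivals / time = 84 / 8 = 10.5 per hour

10.5 per hour


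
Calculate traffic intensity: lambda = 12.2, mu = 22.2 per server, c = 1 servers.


rho = lambda / (c * mu) = 12.2 / (1 * 22.2) = 0.5495

0.5495


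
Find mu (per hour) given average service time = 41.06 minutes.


mu = 60 / avg_service_time = 60 / 41.06 = 1.46 per hour

1.46 per hour


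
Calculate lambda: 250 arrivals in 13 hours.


lambda = total arrivals / time = 250 / 13 = 19.23 per hour

19.23 per hour


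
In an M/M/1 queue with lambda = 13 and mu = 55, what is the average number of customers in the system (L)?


rho = 13/55; L = rho/(1-rho) = 0.31

0.31


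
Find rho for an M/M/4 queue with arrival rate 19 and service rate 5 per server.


rho = lambda/(c*mu) = 19/(4*5) = 0.95

0.95


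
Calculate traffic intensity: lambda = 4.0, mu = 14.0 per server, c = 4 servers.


rho = lambda / (c * mu) = 4.0 / (4 * 14.0) = 0.0714

0.0714


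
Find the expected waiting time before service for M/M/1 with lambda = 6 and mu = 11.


rho = 6/11; Wq = rho/(mu - lambda) = 0.1091 hours

0.1091 hours


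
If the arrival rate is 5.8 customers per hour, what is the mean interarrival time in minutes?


Mean interarrival time = 60/lambda = 60/5.8 = 10.34 minutes

10.34 minutes


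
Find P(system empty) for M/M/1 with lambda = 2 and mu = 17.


P0 = 1 - rho = 1 - 2/17 = 0.8824

0.8824


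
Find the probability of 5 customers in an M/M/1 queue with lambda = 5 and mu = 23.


rho = 5/23; P(n) = (1-rho)*rho^n = (1-5/23)*(5/23)^5 = 0.0004

0.0004


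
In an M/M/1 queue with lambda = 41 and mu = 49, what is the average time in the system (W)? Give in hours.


W = 1/(mu - lambda) = 1/(49 - 41) = 0.125 hours

0.125 hours


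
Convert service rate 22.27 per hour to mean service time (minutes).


Mean service time = 60/mu = 60/22.27 = 2.69 minutes

2.69 minutes


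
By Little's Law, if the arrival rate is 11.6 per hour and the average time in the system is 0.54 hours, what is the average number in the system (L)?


L = lambda * W = 11.6 * 0.54 = 6.26

6.26


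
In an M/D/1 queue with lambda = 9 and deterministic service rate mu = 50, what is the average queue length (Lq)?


M/D/1: Lq = rho^2 / (2*(1-rho)) where rho = 9/50; Lq = 0.02

0.02


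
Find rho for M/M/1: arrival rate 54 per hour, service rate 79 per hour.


rho = lambda/mu = 54/79 = 0.6835

0.6835


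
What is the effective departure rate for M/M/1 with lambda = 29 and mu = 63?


For a stable queue (lambda < mu), throughput = lambda = 29 per hour

29 per hour


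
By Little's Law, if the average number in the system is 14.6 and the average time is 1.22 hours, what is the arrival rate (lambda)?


lambda = L / W = 14.6 / 1.22 = 11.97 per hour

11.97 per hour


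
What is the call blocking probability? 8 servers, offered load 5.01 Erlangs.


B(N,A) = (A^N/N!) / sum(A^k/k!, k=0..N) with N=8, A=5.01 = 0.0705

0.0705


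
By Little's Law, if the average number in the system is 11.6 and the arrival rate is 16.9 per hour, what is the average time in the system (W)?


W = L / lambda = 11.6 / 16.9 = 0.6864 hours

0.6864 hours


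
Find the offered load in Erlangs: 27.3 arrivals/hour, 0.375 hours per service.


Offered load a = lambda * E[S] = 27.3 * 0.375 = 10.24 Erlangs

10.24 Erlangs


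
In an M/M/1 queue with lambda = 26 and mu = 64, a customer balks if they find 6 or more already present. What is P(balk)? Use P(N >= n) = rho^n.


P(N >= 6) = rho^6 = (26/64)^6 = 0.0045

0.0045


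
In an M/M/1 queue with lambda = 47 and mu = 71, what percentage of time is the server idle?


Idle fraction = (1 - rho) * 100 = (1 - 47/71) * 100 = 33.8%

33.8%


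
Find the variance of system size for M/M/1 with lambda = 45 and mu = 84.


rho = 45/84; Var(N) = rho/(1-rho)^2 = 2.49

2.49


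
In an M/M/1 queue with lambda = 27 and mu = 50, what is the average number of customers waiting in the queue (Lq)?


rho = 27/50; Lq = rho^2/(1-rho) = 0.63

0.63


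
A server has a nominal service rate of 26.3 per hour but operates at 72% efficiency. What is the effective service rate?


Effective rate = mu * efficiency = 26.3 * 0.72 = 18.94 per hour

18.94 per hour


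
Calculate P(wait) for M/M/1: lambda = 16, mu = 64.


P(wait) = rho = lambda/mu = 16/64 = 0.25

0.25


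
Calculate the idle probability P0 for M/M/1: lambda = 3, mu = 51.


P0 = 1 - rho = 1 - 3/51 = 0.9412

0.9412


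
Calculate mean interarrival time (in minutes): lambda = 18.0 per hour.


Mean interarrival time = 60/lambda = 60/18.0 = 3.33 minutes

3.33 minutes


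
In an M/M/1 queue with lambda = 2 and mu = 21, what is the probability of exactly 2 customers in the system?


rho = 2/21; P(n) = (1-rho)*rho^n = (1-2/21)*(2/21)^2 = 0.0082

0.0082


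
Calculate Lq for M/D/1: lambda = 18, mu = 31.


M/D/1: Lq = rho^2 / (2*(1-rho)) where rho = 18/31; Lq = 0.4

0.4


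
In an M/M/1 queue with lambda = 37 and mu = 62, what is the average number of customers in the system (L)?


rho = 37/62; L = rho/(1-rho) = 1.48

1.48


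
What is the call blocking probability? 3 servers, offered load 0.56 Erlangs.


B(N,A) = (A^N/N!) / sum(A^k/k!, k=0..N) with N=3, A=0.56 = 0.0168

0.0168


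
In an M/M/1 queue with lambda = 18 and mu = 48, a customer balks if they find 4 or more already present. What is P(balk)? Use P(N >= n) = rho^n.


P(N >= 4) = rho^4 = (18/48)^4 = 0.0198

0.0198


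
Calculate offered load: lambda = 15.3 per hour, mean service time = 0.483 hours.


Offered load a = lambda * E[S] = 15.3 * 0.483 = 7.39 Erlangs

7.39 Erlangs


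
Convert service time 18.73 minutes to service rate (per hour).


mu = 60 / avg_service_time = 60 / 18.73 = 3.2 per hour

3.2 per hour


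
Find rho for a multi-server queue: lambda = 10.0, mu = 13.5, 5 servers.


rho = lambda / (c * mu) = 10.0 / (5 * 13.5) = 0.1481

0.1481


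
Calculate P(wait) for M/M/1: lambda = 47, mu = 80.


P(wait) = rho = lambda/mu = 47/80 = 0.5875

0.5875


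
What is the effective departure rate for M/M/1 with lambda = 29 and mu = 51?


For a stable queue (lambda < mu), throughput = lambda = 29 per hour

29 per hour


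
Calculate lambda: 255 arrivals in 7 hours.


lambda = total arrivals / time = 255 / 7 = 36.43 per hour

36.43 per hour


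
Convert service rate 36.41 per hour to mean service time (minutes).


Mean service time = 60/mu = 60/36.41 = 1.65 minutes

1.65 minutes


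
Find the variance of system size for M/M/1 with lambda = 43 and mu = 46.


rho = 43/46; Var(N) = rho/(1-rho)^2 = 219.78

219.78


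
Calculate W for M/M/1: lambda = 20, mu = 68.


W = 1/(mu - lambda) = 1/(68 - 20) = 0.0208 hours

0.0208 hours


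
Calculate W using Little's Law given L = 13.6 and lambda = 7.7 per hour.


W = L / lambda = 13.6 / 7.7 = 1.7662 hours

1.7662 hours


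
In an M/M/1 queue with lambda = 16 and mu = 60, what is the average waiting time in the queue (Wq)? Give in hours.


rho = 16/60; Wq = rho/(mu - lambda) = 0.0061 hours

0.0061 hours


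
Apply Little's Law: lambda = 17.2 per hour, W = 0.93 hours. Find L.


L = lambda * W = 17.2 * 0.93 = 16.0

16.0


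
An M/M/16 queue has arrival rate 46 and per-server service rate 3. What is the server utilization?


rho = lambda/(c*mu) = 46/(16*3) = 0.9583

0.9583


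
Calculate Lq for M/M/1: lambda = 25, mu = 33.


rho = 25/33; Lq = rho^2/(1-rho) = 2.37

2.37


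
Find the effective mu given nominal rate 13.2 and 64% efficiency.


Effective rate = mu * efficiency = 13.2 * 0.64 = 8.45 per hour

8.45 per hour


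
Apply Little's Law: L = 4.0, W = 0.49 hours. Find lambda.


lambda = L / W = 4.0 / 0.49 = 8.16 per hour

8.16 per hour


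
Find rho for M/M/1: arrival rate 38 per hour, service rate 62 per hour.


rho = lambda/mu = 38/62 = 0.6129

0.6129


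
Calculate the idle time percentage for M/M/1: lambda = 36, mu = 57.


Idle fraction = (1 - rho) * 100 = (1 - 36/57) * 100 = 36.8%

36.8%


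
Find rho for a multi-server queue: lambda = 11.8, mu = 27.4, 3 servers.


rho = lambda / (c * mu) = 11.8 / (3 * 27.4) = 0.1436

0.1436


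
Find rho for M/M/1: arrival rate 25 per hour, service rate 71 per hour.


rho = lambda/mu = 25/71 = 0.3521

0.3521


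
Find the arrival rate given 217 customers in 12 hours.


lambda = total arrivals / time = 217 / 12 = 18.08 per hour

18.08 per hour


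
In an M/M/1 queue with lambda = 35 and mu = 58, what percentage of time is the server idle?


Idle fraction = (1 - rho) * 100 = (1 - 35/58) * 100 = 39.7%

39.7%


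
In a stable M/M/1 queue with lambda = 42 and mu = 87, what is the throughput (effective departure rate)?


For a stable queue (lambda < mu), throughput = lambda = 42 per hour

42 per hour


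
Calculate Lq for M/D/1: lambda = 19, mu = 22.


M/D/1: Lq = rho^2 / (2*(1-rho)) where rho = 19/22; Lq = 2.73

2.73


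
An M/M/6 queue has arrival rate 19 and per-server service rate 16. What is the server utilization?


rho = lambda/(c*mu) = 19/(6*16) = 0.1979

0.1979


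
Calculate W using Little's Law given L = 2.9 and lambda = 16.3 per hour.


W = L / lambda = 2.9 / 16.3 = 0.1779 hours

0.1779 hours


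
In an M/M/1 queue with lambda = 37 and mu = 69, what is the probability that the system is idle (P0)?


P0 = 1 - rho = 1 - 37/69 = 0.4638

0.4638


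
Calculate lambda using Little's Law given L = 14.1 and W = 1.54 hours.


lambda = L / W = 14.1 / 1.54 = 9.16 per hour

9.16 per hour


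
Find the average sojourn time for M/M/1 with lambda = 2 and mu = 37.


W = 1/(mu - lambda) = 1/(37 - 2) = 0.0286 hours

0.0286 hours


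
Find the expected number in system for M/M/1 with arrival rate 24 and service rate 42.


rho = 24/42; L = rho/(1-rho) = 1.33

1.33


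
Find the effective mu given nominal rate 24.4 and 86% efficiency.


Effective rate = mu * efficiency = 24.4 * 0.86 = 20.98 per hour

20.98 per hour


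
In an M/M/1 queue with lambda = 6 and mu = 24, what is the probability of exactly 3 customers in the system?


rho = 6/24; P(n) = (1-rho)*rho^n = (1-6/24)*(6/24)^3 = 0.0117

0.0117


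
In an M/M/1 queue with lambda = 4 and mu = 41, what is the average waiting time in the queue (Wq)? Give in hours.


rho = 4/41; Wq = rho/(mu - lambda) = 0.0026 hours

0.0026 hours


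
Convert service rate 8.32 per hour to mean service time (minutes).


Mean service time = 60/mu = 60/8.32 = 7.21 minutes

7.21 minutes


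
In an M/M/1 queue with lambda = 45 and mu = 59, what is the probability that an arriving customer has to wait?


P(wait) = rho = lambda/mu = 45/59 = 0.7627

0.7627


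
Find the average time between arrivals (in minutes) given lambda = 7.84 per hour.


Mean interarrival time = 60/lambda = 60/7.84 = 7.65 minutes

7.65 minutes


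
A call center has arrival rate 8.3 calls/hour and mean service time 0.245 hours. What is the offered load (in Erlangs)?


Offered load a = lambda * E[S] = 8.3 * 0.245 = 2.03 Erlangs

2.03 Erlangs


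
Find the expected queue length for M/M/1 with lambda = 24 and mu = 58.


rho = 24/58; Lq = rho^2/(1-rho) = 0.29

0.29


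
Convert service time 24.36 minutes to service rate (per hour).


mu = 60 / avg_service_time = 60 / 24.36 = 2.46 per hour

2.46 per hour


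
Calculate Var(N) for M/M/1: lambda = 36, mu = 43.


rho = 36/43; Var(N) = rho/(1-rho)^2 = 31.59

31.59


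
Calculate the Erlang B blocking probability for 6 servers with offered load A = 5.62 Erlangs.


B(N,A) = (A^N/N!) / sum(A^k/k!, k=0..N) with N=6, A=5.62 = 0.2378

0.2378


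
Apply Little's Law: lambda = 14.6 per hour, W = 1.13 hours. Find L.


L = lambda * W = 14.6 * 1.13 = 16.5

16.5


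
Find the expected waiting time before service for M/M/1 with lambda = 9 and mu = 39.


rho = 9/39; Wq = rho/(mu - lambda) = 0.0077 hours

0.0077 hours


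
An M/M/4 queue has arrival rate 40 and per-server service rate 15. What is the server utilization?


rho = lambda/(c*mu) = 40/(4*15) = 0.6667

0.6667


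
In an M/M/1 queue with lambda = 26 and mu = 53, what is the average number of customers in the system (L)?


rho = 26/53; L = rho/(1-rho) = 0.96

0.96


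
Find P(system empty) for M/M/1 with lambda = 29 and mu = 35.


P0 = 1 - rho = 1 - 29/35 = 0.1714

0.1714


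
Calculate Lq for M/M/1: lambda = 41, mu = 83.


rho = 41/83; Lq = rho^2/(1-rho) = 0.48

0.48


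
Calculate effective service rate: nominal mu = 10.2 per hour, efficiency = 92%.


Effective rate = mu * efficiency = 10.2 * 0.92 = 9.38 per hour

9.38 per hour


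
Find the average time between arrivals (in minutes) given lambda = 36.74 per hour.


Mean interarrival time = 60/lambda = 60/36.74 = 1.63 minutes

1.63 minutes


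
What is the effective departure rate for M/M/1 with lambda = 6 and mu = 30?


For a stable queue (lambda < mu), throughput = lambda = 6 per hour

6 per hour


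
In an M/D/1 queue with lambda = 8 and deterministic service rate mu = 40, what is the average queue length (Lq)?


M/D/1: Lq = rho^2 / (2*(1-rho)) where rho = 8/40; Lq = 0.03

0.03


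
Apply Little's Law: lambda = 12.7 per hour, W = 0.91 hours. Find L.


L = lambda * W = 12.7 * 0.91 = 11.56

11.56


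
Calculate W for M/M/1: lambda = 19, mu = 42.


W = 1/(mu - lambda) = 1/(42 - 19) = 0.0435 hours

0.0435 hours


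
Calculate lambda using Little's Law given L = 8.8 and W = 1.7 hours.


lambda = L / W = 8.8 / 1.7 = 5.18 per hour

5.18 per hour


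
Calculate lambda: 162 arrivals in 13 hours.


lambda = total arrivals / time = 162 / 13 = 12.46 per hour

12.46 per hour


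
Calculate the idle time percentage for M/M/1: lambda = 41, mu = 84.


Idle fraction = (1 - rho) * 100 = (1 - 41/84) * 100 = 51.2%

51.2%


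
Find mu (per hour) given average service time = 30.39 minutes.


mu = 60 / avg_service_time = 60 / 30.39 = 1.97 per hour

1.97 per hour


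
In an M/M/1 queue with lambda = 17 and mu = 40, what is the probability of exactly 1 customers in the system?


rho = 17/40; P(n) = (1-rho)*rho^n = (1-17/40)*(17/40)^1 = 0.2444

0.2444


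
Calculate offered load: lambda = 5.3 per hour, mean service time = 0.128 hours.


Offered load a = lambda * E[S] = 5.3 * 0.128 = 0.68 Erlangs

0.68 Erlangs


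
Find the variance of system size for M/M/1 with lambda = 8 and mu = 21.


rho = 8/21; Var(N) = rho/(1-rho)^2 = 0.99

0.99


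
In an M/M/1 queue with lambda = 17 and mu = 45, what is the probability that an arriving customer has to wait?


P(wait) = rho = lambda/mu = 17/45 = 0.3778

0.3778


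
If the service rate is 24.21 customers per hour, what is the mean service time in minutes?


Mean service time = 60/mu = 60/24.21 = 2.48 minutes

2.48 minutes


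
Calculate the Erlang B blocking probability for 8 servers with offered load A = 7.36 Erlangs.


B(N,A) = (A^N/N!) / sum(A^k/k!, k=0..N) with N=8, A=7.36 = 0.1995

0.1995


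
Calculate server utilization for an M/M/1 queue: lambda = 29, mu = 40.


rho = lambda/mu = 29/40 = 0.725

0.725


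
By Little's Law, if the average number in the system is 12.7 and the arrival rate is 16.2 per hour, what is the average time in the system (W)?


W = L / lambda = 12.7 / 16.2 = 0.784 hours

0.784 hours


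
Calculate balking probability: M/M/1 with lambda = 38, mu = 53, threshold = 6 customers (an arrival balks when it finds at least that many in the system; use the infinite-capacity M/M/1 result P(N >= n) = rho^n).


P(N >= 6) = rho^6 = (38/53)^6 = 0.1358

0.1358
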